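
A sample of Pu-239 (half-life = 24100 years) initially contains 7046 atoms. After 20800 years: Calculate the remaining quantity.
N = N₀(1/2)^(t/t½) = 3874 atoms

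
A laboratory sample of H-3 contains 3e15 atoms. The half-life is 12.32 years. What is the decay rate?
A = λN = 1.688e14 decays/year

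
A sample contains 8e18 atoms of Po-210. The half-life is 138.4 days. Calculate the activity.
A = λN = 4.007e16 decays/day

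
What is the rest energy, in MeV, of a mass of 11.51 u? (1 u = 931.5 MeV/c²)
E = mc² = 10720 MeV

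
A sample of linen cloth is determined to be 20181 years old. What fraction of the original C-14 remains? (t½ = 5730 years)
N/N₀ = (1/2)^(t/t½) = 0.08705 = 8.71%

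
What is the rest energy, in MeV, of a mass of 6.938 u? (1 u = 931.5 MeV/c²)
E = mc² = 6463 MeV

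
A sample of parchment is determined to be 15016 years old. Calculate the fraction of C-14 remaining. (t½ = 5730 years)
N/N₀ = (1/2)^(t/t½) = 0.1626 = 16.3%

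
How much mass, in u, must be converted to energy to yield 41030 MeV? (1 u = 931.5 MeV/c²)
m = E/c² = 44.05 u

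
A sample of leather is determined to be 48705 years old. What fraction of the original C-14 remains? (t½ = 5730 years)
N/N₀ = (1/2)^(t/t½) = 0.002762 = 0.276%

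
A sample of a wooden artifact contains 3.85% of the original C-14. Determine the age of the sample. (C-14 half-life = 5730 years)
Age = t½ × log₂(1/ratio) = 26930 years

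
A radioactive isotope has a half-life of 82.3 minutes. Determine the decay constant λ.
λ = ln(2)/t½ = 0.008422 minute⁻¹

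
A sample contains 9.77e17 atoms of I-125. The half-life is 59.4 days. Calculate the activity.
A = λN = 1.14e16 decays/day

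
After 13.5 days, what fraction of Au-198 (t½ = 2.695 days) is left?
N/N₀ = (1/2)^(t/t½) = 0.03105 = 3.1%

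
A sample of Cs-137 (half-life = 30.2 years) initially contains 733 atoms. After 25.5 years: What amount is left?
N = N₀(1/2)^(t/t½) = 408.2 atoms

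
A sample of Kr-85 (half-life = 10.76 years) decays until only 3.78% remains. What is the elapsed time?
t = t½ × log₂(N₀/N) = 50.85 years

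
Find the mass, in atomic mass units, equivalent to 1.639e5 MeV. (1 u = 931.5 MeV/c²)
m = E/c² = 176 u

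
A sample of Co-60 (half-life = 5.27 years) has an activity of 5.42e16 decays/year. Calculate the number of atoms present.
N = A/λ = 4.121e17 atoms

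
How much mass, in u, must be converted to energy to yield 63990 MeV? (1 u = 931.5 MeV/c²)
m = E/c² = 68.7 u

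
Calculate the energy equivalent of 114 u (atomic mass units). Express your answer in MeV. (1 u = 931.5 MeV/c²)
E = mc² = 1.062e5 MeV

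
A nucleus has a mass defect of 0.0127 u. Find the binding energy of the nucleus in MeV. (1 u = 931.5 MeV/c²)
B.E. = Δm × 931.5 = 11.83 MeV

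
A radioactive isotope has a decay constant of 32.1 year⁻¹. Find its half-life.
t½ = ln(2)/λ = 0.02159 years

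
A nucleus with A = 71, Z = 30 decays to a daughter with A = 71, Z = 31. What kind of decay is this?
ΔA = 0, ΔZ = +1 ⇒ beta-minus decay (β⁻)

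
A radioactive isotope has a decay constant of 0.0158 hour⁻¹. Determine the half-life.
t½ = ln(2)/λ = 43.87 hours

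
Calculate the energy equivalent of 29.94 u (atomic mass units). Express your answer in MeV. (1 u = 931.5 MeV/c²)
E = mc² = 27890 MeV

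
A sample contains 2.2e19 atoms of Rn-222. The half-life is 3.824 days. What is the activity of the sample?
A = λN = 3.988e18 decays/day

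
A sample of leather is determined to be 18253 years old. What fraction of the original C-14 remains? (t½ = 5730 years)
N/N₀ = (1/2)^(t/t½) = 0.1099 = 11%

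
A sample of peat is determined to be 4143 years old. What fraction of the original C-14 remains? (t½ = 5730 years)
N/N₀ = (1/2)^(t/t½) = 0.6058 = 60.6%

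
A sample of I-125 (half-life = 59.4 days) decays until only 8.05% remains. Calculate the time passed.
t = t½ × log₂(N₀/N) = 215.9 days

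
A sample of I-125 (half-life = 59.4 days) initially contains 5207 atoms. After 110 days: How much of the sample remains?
N = N₀(1/2)^(t/t½) = 1443 atoms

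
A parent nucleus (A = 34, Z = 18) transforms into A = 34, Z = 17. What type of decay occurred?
ΔA = 0, ΔZ = -1 ⇒ beta-plus decay (β⁺) or electron capture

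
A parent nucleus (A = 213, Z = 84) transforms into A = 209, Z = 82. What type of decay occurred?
ΔA = -4, ΔZ = -2 ⇒ alpha decay (α)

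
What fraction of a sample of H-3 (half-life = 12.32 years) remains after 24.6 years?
N/N₀ = (1/2)^(t/t½) = 0.2506 = 25.1%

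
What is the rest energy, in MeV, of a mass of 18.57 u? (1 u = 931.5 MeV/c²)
E = mc² = 17300 MeV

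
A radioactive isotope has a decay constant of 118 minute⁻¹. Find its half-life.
t½ = ln(2)/λ = 0.005874 minutes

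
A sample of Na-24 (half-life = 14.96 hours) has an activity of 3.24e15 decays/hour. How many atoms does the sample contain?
N = A/λ = 6.993e16 atoms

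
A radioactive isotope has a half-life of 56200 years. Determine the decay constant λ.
λ = ln(2)/t½ = 1.233e-5 year⁻¹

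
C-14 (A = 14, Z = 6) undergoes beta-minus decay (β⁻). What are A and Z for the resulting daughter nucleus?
Daughter: A = 14, Z = 7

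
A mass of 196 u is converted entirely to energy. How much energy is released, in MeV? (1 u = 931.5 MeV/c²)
E = mc² = 1.826e5 MeV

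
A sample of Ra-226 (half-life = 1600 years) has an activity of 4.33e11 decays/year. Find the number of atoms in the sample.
N = A/λ = 9.995e14 atoms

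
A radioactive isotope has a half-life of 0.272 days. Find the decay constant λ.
λ = ln(2)/t½ = 2.548 day⁻¹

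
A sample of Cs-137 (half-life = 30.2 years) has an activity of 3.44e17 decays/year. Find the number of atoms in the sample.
N = A/λ = 1.499e19 atoms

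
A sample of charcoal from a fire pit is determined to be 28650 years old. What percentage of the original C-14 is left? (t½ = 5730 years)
N/N₀ = (1/2)^(t/t½) = 0.03125 = 3.12%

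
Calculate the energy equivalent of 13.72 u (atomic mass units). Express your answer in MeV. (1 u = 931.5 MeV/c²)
E = mc² = 12780 MeV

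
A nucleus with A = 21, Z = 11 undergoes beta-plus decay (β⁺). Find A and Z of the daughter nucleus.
Daughter: A = 21, Z = 10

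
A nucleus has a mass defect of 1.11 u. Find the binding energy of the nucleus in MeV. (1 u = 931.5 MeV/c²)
B.E. = Δm × 931.5 = 1034 MeV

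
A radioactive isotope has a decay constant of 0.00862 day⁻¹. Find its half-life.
t½ = ln(2)/λ = 80.41 days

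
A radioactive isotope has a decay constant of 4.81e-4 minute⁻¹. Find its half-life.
t½ = ln(2)/λ = 1441 minutes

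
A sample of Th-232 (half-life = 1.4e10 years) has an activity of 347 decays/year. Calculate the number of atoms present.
N = A/λ = 7.009e12 atoms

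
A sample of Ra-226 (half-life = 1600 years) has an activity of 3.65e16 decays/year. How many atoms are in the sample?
N = A/λ = 8.425e19 atoms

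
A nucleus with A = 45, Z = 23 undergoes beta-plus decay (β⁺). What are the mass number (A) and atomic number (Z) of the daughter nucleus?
Daughter: A = 45, Z = 22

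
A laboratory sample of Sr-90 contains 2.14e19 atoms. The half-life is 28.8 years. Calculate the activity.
A = λN = 5.15e17 decays/year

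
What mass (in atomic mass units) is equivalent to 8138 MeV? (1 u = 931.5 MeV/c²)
m = E/c² = 8.736 u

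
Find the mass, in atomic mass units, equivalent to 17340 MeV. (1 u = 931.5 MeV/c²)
m = E/c² = 18.62 u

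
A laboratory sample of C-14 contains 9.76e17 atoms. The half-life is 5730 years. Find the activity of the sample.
A = λN = 1.181e14 decays/year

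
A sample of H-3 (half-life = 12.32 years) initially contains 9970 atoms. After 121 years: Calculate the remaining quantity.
N = N₀(1/2)^(t/t½) = 11.02 atoms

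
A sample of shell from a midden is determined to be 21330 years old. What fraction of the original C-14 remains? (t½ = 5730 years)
N/N₀ = (1/2)^(t/t½) = 0.07576 = 7.58%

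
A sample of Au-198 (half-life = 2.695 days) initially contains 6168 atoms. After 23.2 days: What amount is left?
N = N₀(1/2)^(t/t½) = 15.8 atoms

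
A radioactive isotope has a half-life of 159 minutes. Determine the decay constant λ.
λ = ln(2)/t½ = 0.004359 minute⁻¹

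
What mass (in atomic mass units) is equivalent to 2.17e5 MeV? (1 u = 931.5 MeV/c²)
m = E/c² = 233 u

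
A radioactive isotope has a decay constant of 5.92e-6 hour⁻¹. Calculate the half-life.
t½ = ln(2)/λ = 1.171e5 hours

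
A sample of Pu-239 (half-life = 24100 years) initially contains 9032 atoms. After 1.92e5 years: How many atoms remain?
N = N₀(1/2)^(t/t½) = 36.1 atoms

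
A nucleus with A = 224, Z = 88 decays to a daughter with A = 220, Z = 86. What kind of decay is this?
ΔA = -4, ΔZ = -2 ⇒ alpha decay (α)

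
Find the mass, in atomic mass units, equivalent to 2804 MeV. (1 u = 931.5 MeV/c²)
m = E/c² = 3.01 u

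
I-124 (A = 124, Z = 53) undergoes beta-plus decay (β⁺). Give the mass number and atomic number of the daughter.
Daughter: A = 124, Z = 52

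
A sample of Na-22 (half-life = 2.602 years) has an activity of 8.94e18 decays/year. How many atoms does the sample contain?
N = A/λ = 3.356e19 atoms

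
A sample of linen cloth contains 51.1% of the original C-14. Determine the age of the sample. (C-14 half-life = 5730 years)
Age = t½ × log₂(1/ratio) = 5550 years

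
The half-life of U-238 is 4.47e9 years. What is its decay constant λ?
λ = ln(2)/t½ = 1.551e-10 year⁻¹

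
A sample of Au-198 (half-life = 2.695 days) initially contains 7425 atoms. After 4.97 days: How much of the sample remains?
N = N₀(1/2)^(t/t½) = 2068 atoms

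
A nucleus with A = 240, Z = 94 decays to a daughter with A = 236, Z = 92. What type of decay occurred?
ΔA = -4, ΔZ = -2 ⇒ alpha decay (α)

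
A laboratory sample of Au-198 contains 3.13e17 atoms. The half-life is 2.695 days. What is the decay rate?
A = λN = 8.05e16 decays/day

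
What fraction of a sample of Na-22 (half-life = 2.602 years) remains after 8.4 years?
N/N₀ = (1/2)^(t/t½) = 0.1067 = 10.7%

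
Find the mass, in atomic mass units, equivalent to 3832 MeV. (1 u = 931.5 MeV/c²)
m = E/c² = 4.114 u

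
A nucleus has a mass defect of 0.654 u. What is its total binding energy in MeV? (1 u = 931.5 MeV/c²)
B.E. = Δm × 931.5 = 609.2 MeV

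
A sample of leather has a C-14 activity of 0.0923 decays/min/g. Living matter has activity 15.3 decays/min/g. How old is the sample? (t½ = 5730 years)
Age = t½ × log₂(A₀/A) = 42250 years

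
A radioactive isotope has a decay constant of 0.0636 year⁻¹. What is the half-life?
t½ = ln(2)/λ = 10.9 years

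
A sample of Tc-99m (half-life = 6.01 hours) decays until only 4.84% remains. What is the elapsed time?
t = t½ × log₂(N₀/N) = 26.26 hours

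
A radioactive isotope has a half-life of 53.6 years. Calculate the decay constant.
λ = ln(2)/t½ = 0.01293 year⁻¹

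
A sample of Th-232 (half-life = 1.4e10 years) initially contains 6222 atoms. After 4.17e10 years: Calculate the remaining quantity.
N = N₀(1/2)^(t/t½) = 789.4 atoms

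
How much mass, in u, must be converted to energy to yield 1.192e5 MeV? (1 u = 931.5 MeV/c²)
m = E/c² = 128 u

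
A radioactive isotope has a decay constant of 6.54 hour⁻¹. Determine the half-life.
t½ = ln(2)/λ = 0.106 hours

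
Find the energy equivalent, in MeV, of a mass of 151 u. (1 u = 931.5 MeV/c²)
E = mc² = 1.407e5 MeV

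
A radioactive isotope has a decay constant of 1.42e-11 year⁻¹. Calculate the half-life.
t½ = ln(2)/λ = 4.881e10 years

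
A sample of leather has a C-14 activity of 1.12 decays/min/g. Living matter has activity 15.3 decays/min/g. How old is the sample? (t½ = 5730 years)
Age = t½ × log₂(A₀/A) = 21610 years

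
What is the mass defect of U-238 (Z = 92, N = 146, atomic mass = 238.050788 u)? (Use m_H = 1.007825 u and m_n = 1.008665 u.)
Δm = Z·m_H + N·m_n − M = 1.934 u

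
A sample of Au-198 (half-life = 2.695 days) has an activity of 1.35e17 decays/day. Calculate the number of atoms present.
N = A/λ = 5.249e17 atoms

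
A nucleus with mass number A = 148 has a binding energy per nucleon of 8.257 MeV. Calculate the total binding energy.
B.E. = 8.257 × 148 = 1222 MeV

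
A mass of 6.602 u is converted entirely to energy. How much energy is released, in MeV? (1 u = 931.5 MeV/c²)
E = mc² = 6150 MeV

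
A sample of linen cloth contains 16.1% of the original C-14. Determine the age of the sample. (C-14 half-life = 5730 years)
Age = t½ × log₂(1/ratio) = 15100 years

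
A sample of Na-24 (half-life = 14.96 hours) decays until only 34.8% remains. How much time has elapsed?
t = t½ × log₂(N₀/N) = 22.78 hours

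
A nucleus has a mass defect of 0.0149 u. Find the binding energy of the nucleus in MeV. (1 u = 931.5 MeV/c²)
B.E. = Δm × 931.5 = 13.88 MeV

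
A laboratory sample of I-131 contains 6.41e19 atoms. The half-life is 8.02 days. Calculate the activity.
A = λN = 5.54e18 decays/day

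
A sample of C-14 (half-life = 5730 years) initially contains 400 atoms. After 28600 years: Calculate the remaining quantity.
N = N₀(1/2)^(t/t½) = 12.58 atoms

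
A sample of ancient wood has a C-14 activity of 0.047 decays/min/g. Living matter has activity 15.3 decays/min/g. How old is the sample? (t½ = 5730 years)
Age = t½ × log₂(A₀/A) = 47830 years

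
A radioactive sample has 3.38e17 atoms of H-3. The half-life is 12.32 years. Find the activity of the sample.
A = λN = 1.902e16 decays/year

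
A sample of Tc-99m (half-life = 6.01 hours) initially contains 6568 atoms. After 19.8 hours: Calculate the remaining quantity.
N = N₀(1/2)^(t/t½) = 669.4 atoms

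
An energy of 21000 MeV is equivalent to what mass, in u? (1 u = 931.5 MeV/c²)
m = E/c² = 22.54 u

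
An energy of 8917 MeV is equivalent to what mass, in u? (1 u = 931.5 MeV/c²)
m = E/c² = 9.573 u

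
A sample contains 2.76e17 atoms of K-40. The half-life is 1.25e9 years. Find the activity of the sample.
A = λN = 1.53e8 decays/year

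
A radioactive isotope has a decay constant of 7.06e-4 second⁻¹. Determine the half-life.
t½ = ln(2)/λ = 981.8 seconds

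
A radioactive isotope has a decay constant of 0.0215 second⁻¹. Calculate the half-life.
t½ = ln(2)/λ = 32.24 seconds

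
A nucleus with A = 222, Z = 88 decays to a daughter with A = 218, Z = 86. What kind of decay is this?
ΔA = -4, ΔZ = -2 ⇒ alpha decay (α)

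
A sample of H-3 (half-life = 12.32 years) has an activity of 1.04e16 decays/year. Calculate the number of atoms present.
N = A/λ = 1.848e17 atoms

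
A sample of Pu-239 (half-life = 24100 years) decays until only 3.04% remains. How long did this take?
t = t½ × log₂(N₀/N) = 1.215e5 years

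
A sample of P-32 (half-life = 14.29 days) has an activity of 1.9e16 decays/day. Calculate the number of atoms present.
N = A/λ = 3.917e17 atoms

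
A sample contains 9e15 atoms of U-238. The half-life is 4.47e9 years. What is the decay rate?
A = λN = 1.396e6 decays/year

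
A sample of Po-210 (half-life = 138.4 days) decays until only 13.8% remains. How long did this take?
t = t½ × log₂(N₀/N) = 395.4 days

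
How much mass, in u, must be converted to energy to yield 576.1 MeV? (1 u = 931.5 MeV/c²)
m = E/c² = 0.6185 u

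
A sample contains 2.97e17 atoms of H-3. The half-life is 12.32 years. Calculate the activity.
A = λN = 1.671e16 decays/year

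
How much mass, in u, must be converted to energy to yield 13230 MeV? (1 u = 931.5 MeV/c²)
m = E/c² = 14.2 u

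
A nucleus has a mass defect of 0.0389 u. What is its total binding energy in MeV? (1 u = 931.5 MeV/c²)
B.E. = Δm × 931.5 = 36.24 MeV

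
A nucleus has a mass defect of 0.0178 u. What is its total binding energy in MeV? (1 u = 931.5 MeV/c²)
B.E. = Δm × 931.5 = 16.58 MeV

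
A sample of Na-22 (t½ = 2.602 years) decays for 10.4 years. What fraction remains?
N/N₀ = (1/2)^(t/t½) = 0.06263 = 6.26%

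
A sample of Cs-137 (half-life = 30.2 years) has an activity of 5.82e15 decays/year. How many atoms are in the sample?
N = A/λ = 2.536e17 atoms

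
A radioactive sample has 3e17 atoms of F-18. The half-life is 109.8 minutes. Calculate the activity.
A = λN = 1.894e15 decays/minute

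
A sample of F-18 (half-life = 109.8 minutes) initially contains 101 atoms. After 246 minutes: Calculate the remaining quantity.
N = N₀(1/2)^(t/t½) = 21.37 atoms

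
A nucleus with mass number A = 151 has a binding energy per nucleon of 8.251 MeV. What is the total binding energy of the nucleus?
B.E. = 8.251 × 151 = 1246 MeV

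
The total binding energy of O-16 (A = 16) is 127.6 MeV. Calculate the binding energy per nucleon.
B.E./A = 127.6/16 = 7.975 MeV/nucleon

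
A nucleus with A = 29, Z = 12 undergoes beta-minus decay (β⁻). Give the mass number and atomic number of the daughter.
Daughter: A = 29, Z = 13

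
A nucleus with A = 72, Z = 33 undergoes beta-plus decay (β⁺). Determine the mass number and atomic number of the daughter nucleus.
Daughter: A = 72, Z = 32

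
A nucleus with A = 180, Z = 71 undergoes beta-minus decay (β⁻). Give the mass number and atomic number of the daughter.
Daughter: A = 180, Z = 72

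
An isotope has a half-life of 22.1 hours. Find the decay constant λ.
λ = ln(2)/t½ = 0.03136 hour⁻¹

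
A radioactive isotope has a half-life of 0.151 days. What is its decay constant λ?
λ = ln(2)/t½ = 4.59 day⁻¹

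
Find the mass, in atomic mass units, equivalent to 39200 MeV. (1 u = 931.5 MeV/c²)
m = E/c² = 42.08 u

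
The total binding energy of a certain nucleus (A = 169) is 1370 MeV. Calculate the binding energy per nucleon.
B.E./A = 1370/169 = 8.107 MeV/nucleon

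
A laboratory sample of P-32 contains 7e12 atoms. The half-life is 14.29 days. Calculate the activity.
A = λN = 3.395e11 decays/day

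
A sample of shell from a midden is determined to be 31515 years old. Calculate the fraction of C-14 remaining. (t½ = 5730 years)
N/N₀ = (1/2)^(t/t½) = 0.0221 = 2.21%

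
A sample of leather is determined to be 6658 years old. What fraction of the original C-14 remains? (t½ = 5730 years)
N/N₀ = (1/2)^(t/t½) = 0.4469 = 44.7%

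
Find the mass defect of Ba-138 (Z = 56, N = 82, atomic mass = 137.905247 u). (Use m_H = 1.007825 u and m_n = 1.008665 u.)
Δm = Z·m_H + N·m_n − M = 1.243 u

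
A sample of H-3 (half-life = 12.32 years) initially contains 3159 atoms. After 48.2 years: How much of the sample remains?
N = N₀(1/2)^(t/t½) = 209.8 atoms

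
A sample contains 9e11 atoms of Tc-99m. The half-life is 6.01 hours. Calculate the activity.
A = λN = 1.038e11 decays/hour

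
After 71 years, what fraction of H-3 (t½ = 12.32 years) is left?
N/N₀ = (1/2)^(t/t½) = 0.01841 = 1.84%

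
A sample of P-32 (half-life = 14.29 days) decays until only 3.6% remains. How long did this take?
t = t½ × log₂(N₀/N) = 68.53 days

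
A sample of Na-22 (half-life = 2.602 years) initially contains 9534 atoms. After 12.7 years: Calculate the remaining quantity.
N = N₀(1/2)^(t/t½) = 323.6 atoms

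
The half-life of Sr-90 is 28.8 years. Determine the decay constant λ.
λ = ln(2)/t½ = 0.02407 year⁻¹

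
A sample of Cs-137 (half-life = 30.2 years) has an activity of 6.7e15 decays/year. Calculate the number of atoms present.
N = A/λ = 2.919e17 atoms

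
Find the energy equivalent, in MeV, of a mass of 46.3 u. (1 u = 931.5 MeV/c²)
E = mc² = 43130 MeV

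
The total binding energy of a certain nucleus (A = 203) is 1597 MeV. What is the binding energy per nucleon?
B.E./A = 1597/203 = 7.867 MeV/nucleon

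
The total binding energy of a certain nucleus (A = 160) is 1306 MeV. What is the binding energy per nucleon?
B.E./A = 1306/160 = 8.162 MeV/nucleon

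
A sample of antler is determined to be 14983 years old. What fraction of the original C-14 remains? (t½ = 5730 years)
N/N₀ = (1/2)^(t/t½) = 0.1633 = 16.3%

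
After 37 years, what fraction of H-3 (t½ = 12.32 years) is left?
N/N₀ = (1/2)^(t/t½) = 0.1247 = 12.5%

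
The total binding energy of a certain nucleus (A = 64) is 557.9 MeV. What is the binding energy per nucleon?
B.E./A = 557.9/64 = 8.717 MeV/nucleon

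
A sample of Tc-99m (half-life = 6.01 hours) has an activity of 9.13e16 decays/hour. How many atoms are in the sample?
N = A/λ = 7.916e17 atoms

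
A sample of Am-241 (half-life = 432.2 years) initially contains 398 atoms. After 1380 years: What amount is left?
N = N₀(1/2)^(t/t½) = 43.52 atoms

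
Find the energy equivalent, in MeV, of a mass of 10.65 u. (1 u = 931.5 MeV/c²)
E = mc² = 9920 MeV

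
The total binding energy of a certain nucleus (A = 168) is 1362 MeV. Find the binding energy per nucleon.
B.E./A = 1362/168 = 8.107 MeV/nucleon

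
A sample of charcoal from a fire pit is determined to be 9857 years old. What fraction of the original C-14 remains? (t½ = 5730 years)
N/N₀ = (1/2)^(t/t½) = 0.3035 = 30.3%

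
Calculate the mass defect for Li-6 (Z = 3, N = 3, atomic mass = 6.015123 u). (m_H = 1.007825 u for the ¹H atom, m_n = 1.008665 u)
Δm = Z·m_H + N·m_n − M = 0.03435 u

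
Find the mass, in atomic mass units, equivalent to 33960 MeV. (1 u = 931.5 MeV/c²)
m = E/c² = 36.46 u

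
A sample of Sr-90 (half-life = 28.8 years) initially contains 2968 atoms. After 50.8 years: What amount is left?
N = N₀(1/2)^(t/t½) = 873.9 atoms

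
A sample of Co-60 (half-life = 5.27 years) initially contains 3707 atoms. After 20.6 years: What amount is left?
N = N₀(1/2)^(t/t½) = 246.8 atoms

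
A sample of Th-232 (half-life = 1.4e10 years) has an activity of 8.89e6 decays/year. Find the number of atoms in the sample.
N = A/λ = 1.796e17 atoms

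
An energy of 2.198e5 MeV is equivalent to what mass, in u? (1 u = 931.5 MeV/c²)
m = E/c² = 236 u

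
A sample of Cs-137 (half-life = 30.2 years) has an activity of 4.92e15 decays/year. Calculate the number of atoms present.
N = A/λ = 2.144e17 atoms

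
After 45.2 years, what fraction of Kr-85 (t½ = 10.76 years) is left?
N/N₀ = (1/2)^(t/t½) = 0.05438 = 5.44%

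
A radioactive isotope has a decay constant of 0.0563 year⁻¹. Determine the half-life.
t½ = ln(2)/λ = 12.31 years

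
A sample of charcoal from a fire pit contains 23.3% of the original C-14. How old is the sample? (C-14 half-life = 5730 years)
Age = t½ × log₂(1/ratio) = 12040 years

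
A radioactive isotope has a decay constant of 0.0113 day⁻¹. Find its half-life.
t½ = ln(2)/λ = 61.34 days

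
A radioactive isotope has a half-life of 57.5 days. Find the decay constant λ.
λ = ln(2)/t½ = 0.01205 day⁻¹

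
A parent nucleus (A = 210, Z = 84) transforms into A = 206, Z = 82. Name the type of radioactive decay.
ΔA = -4, ΔZ = -2 ⇒ alpha decay (α)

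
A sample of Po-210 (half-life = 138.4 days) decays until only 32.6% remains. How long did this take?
t = t½ × log₂(N₀/N) = 223.8 days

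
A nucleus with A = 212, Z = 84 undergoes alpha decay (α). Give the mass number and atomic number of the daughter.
Daughter: A = 208, Z = 82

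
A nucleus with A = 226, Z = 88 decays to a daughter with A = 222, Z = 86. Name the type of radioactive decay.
ΔA = -4, ΔZ = -2 ⇒ alpha decay (α)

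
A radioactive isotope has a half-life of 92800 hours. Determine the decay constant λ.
λ = ln(2)/t½ = 7.469e-6 hour⁻¹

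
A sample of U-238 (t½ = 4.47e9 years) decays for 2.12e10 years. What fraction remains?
N/N₀ = (1/2)^(t/t½) = 0.03735 = 3.74%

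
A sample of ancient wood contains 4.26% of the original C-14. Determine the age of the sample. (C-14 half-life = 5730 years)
Age = t½ × log₂(1/ratio) = 26090 years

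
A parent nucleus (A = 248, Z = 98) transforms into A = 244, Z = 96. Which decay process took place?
ΔA = -4, ΔZ = -2 ⇒ alpha decay (α)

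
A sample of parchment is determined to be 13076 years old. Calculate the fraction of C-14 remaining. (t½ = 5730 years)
N/N₀ = (1/2)^(t/t½) = 0.2056 = 20.6%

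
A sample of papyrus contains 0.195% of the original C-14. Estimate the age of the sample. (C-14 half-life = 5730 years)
Age = t½ × log₂(1/ratio) = 51580 years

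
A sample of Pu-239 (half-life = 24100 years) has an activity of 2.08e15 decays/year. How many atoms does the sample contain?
N = A/λ = 7.232e19 atoms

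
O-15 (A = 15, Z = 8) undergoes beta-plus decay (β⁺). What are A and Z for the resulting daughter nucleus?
Daughter: A = 15, Z = 7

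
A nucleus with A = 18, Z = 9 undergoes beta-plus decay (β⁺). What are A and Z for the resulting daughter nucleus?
Daughter: A = 18, Z = 8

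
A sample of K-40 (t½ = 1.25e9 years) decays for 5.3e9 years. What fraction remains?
N/N₀ = (1/2)^(t/t½) = 0.05292 = 5.29%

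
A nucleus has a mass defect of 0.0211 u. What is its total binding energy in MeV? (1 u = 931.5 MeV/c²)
B.E. = Δm × 931.5 = 19.65 MeV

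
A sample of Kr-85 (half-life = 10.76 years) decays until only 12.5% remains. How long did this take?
t = t½ × log₂(N₀/N) = 32.28 years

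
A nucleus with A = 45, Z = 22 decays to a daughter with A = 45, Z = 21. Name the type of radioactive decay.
ΔA = 0, ΔZ = -1 ⇒ beta-plus decay (β⁺) or electron capture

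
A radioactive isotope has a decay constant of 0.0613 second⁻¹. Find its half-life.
t½ = ln(2)/λ = 11.31 seconds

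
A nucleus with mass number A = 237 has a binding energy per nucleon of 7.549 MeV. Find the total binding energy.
B.E. = 7.549 × 237 = 1789 MeV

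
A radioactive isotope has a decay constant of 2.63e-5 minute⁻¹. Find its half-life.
t½ = ln(2)/λ = 26360 minutes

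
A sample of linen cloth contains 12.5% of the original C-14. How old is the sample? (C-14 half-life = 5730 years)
Age = t½ × log₂(1/ratio) = 17190 years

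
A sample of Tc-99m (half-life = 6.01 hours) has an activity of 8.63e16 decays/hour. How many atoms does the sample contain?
N = A/λ = 7.483e17 atoms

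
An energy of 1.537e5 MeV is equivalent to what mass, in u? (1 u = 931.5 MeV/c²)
m = E/c² = 165 u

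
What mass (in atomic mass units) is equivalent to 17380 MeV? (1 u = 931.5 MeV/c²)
m = E/c² = 18.66 u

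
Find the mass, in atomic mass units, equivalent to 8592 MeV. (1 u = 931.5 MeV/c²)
m = E/c² = 9.224 u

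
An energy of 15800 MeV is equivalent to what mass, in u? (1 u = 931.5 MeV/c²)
m = E/c² = 16.96 u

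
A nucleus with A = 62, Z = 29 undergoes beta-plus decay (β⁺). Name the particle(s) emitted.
β⁺: positron (e⁺) + neutrino (νₑ)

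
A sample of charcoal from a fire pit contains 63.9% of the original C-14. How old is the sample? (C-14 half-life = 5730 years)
Age = t½ × log₂(1/ratio) = 3702 years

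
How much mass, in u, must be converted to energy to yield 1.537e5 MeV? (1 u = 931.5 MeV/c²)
m = E/c² = 165 u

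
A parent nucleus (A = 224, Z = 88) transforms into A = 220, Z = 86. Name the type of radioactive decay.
ΔA = -4, ΔZ = -2 ⇒ alpha decay (α)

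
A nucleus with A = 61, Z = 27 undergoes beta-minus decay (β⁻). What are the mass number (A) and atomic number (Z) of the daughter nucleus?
Daughter: A = 61, Z = 28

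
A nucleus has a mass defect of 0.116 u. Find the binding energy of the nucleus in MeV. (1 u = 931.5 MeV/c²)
B.E. = Δm × 931.5 = 108.1 MeV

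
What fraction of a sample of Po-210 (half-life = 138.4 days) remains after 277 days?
N/N₀ = (1/2)^(t/t½) = 0.2497 = 25%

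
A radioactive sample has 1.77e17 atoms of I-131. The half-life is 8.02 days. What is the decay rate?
A = λN = 1.53e16 decays/day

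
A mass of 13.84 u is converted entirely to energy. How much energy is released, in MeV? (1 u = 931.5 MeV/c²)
E = mc² = 12890 MeV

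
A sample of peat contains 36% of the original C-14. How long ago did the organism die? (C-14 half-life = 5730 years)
Age = t½ × log₂(1/ratio) = 8446 years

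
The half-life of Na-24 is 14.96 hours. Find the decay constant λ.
λ = ln(2)/t½ = 0.04633 hour⁻¹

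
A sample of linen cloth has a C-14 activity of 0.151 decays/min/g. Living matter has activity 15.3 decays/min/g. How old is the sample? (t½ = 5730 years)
Age = t½ × log₂(A₀/A) = 38180 years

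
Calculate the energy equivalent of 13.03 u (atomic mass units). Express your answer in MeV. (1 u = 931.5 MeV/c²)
E = mc² = 12140 MeV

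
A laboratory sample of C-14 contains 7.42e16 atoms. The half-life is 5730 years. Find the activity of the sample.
A = λN = 8.976e12 decays/year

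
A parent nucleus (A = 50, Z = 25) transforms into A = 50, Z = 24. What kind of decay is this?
ΔA = 0, ΔZ = -1 ⇒ beta-plus decay (β⁺) or electron capture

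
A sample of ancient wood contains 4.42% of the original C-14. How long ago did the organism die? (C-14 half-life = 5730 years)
Age = t½ × log₂(1/ratio) = 25780 years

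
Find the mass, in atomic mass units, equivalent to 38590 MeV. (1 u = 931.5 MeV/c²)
m = E/c² = 41.43 u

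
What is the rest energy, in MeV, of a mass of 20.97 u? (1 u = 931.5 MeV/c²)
E = mc² = 19530 MeV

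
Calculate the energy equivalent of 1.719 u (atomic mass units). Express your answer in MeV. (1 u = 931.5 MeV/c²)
E = mc² = 1601 MeV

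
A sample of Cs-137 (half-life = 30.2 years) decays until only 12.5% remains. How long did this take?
t = t½ × log₂(N₀/N) = 90.6 years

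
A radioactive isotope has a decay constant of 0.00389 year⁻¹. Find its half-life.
t½ = ln(2)/λ = 178.2 years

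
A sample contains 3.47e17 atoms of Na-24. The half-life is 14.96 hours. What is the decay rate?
A = λN = 1.608e16 decays/hour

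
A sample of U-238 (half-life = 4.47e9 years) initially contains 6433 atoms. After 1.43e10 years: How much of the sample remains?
N = N₀(1/2)^(t/t½) = 700.5 atoms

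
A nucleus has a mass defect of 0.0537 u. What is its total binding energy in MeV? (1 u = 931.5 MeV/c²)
B.E. = Δm × 931.5 = 50.02 MeV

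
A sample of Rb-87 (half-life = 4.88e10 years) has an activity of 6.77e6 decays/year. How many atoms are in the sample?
N = A/λ = 4.766e17 atoms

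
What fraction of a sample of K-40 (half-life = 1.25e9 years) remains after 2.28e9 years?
N/N₀ = (1/2)^(t/t½) = 0.2824 = 28.2%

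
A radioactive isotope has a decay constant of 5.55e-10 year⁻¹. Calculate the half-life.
t½ = ln(2)/λ = 1.249e9 years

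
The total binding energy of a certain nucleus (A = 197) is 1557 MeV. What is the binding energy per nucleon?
B.E./A = 1557/197 = 7.904 MeV/nucleon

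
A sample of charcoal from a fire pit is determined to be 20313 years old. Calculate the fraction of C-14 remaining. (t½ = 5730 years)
N/N₀ = (1/2)^(t/t½) = 0.08567 = 8.57%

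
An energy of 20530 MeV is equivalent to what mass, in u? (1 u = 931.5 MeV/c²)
m = E/c² = 22.04 u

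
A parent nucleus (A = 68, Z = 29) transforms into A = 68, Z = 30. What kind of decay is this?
ΔA = 0, ΔZ = +1 ⇒ beta-minus decay (β⁻)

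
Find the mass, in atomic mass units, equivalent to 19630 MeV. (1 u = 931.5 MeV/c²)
m = E/c² = 21.07 u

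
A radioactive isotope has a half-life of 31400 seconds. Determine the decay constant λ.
λ = ln(2)/t½ = 2.207e-5 second⁻¹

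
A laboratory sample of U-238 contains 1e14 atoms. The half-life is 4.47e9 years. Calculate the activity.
A = λN = 15510 decays/year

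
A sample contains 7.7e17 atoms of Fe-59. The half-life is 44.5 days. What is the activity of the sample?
A = λN = 1.199e16 decays/day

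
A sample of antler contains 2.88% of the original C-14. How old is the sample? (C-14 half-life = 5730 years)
Age = t½ × log₂(1/ratio) = 29320 years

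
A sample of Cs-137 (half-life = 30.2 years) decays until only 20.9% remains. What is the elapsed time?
t = t½ × log₂(N₀/N) = 68.2 years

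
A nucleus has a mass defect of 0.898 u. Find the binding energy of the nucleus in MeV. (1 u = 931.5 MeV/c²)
B.E. = Δm × 931.5 = 836.5 MeV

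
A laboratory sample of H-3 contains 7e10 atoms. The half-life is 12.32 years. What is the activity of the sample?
A = λN = 3.938e9 decays/year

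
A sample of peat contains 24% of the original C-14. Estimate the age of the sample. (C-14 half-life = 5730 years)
Age = t½ × log₂(1/ratio) = 11800 years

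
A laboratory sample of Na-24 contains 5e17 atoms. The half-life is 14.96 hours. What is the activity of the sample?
A = λN = 2.317e16 decays/hour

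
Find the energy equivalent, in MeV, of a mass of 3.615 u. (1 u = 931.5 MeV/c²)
E = mc² = 3367 MeV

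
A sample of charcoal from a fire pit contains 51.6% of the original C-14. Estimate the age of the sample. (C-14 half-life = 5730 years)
Age = t½ × log₂(1/ratio) = 5470 years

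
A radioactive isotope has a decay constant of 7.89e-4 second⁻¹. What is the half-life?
t½ = ln(2)/λ = 878.5 seconds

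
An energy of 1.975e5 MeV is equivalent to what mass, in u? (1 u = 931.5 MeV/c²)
m = E/c² = 212 u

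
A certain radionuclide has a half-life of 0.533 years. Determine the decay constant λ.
λ = ln(2)/t½ = 1.3 year⁻¹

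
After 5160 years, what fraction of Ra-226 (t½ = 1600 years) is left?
N/N₀ = (1/2)^(t/t½) = 0.1069 = 10.7%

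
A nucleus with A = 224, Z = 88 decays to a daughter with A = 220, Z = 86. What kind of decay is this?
ΔA = -4, ΔZ = -2 ⇒ alpha decay (α)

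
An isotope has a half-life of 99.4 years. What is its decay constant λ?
λ = ln(2)/t½ = 0.006973 year⁻¹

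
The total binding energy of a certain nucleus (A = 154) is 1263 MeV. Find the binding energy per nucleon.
B.E./A = 1263/154 = 8.201 MeV/nucleon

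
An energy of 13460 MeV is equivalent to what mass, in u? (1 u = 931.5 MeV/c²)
m = E/c² = 14.45 u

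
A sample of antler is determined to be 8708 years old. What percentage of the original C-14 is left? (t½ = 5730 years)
N/N₀ = (1/2)^(t/t½) = 0.3488 = 34.9%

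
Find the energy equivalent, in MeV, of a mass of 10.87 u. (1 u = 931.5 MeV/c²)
E = mc² = 10130 MeV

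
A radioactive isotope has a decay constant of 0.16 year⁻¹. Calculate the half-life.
t½ = ln(2)/λ = 4.332 years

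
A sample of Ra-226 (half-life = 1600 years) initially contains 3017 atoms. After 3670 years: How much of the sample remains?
N = N₀(1/2)^(t/t½) = 615.3 atoms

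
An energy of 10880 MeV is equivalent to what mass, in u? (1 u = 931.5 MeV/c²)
m = E/c² = 11.68 u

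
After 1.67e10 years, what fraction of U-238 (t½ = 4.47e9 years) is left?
N/N₀ = (1/2)^(t/t½) = 0.07505 = 7.5%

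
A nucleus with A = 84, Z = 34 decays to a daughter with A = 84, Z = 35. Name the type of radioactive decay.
ΔA = 0, ΔZ = +1 ⇒ beta-minus decay (β⁻)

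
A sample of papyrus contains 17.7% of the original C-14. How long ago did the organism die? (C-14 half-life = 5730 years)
Age = t½ × log₂(1/ratio) = 14310 years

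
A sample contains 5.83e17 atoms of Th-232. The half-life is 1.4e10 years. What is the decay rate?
A = λN = 2.886e7 decays/year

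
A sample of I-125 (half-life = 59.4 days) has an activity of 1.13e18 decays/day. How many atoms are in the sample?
N = A/λ = 9.684e19 atoms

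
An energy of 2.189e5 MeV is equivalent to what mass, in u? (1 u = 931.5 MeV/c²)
m = E/c² = 235 u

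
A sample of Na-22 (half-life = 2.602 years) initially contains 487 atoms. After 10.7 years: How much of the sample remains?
N = N₀(1/2)^(t/t½) = 28.16 atoms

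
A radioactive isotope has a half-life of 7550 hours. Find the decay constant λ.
λ = ln(2)/t½ = 9.181e-5 hour⁻¹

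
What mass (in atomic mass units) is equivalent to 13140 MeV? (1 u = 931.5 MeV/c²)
m = E/c² = 14.11 u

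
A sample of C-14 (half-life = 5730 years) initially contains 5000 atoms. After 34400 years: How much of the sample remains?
N = N₀(1/2)^(t/t½) = 77.94 atoms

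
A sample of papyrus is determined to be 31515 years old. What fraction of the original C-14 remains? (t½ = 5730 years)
N/N₀ = (1/2)^(t/t½) = 0.0221 = 2.21%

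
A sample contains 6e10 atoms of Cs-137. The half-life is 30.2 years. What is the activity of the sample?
A = λN = 1.377e9 decays/year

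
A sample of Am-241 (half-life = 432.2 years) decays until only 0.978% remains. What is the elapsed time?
t = t½ × log₂(N₀/N) = 2885 years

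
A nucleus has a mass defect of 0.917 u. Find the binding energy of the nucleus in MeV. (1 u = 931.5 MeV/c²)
B.E. = Δm × 931.5 = 854.2 MeV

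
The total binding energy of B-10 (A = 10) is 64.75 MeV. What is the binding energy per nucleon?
B.E./A = 64.75/10 = 6.475 MeV/nucleon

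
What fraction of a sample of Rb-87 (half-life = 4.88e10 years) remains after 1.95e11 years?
N/N₀ = (1/2)^(t/t½) = 0.06268 = 6.27%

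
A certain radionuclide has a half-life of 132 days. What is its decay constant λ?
λ = ln(2)/t½ = 0.005251 day⁻¹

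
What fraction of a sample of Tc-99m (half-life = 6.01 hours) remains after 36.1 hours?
N/N₀ = (1/2)^(t/t½) = 0.01555 = 1.56%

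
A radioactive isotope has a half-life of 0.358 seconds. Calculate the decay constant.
λ = ln(2)/t½ = 1.936 second⁻¹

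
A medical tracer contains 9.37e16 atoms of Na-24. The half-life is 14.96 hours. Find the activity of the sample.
A = λN = 4.341e15 decays/hour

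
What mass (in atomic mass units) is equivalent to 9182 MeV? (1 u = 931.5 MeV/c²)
m = E/c² = 9.857 u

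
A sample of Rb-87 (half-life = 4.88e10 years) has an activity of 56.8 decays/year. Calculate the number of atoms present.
N = A/λ = 3.999e12 atoms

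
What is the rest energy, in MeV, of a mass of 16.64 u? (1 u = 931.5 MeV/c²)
E = mc² = 15500 MeV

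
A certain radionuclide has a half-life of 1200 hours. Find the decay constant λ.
λ = ln(2)/t½ = 5.776e-4 hour⁻¹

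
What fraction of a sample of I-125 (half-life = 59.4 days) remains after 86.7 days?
N/N₀ = (1/2)^(t/t½) = 0.3636 = 36.4%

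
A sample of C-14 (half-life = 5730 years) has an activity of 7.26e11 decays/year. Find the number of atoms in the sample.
N = A/λ = 6.002e15 atoms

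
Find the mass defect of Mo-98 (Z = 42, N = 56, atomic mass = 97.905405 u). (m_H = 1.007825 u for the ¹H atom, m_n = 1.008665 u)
Δm = Z·m_H + N·m_n − M = 0.9085 u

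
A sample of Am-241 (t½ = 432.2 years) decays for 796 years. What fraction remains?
N/N₀ = (1/2)^(t/t½) = 0.279 = 27.9%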